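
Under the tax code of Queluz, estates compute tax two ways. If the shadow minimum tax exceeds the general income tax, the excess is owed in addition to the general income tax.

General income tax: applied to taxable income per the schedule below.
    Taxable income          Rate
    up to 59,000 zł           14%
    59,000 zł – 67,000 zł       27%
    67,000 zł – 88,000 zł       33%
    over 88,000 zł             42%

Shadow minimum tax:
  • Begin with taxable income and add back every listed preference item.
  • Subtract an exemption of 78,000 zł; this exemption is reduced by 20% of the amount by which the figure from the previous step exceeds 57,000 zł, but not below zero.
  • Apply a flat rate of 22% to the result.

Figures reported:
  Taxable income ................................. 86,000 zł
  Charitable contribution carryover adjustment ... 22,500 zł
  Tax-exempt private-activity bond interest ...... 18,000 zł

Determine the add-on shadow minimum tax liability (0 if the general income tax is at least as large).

0 zł

Shadow minimum tax:
  Adjusted income: 86,000 zł + 22,500 zł + 18,000 zł = 126,500 zł
  Exemption: 78,000 zł − 20% × (126,500 zł − 57,000 zł) = 78,000 zł − 13,900 zł = 64,100 zł
  Base: 126,500 zł − 64,100 zł = 62,400 zł
  62,400 zł × 22% = 13,728 zł

General income tax:
  59,000 zł × 14% = 8,260 zł
  8,000 zł × 27% = 2,160 zł
  19,000 zł × 33% = 6,270 zł
  → 16,690 zł

13,728 zł ≤ 16,690 zł, so no add-on is due.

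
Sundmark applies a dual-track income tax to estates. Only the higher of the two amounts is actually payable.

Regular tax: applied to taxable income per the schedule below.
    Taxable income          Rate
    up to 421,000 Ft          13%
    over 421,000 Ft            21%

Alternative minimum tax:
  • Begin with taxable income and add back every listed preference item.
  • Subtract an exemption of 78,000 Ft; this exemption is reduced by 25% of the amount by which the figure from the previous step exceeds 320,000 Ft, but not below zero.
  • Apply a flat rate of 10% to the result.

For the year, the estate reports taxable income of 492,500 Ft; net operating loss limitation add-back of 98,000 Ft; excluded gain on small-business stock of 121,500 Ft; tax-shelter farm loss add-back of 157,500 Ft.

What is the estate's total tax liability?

86,950 Ft

Alternative minimum tax:
  Adjusted income: 492,500 Ft + 98,000 Ft + 121,500 Ft + 157,500 Ft = 869,500 Ft
  Exemption: 25% × (869,500 Ft − 320,000 Ft) = 137,375 Ft ≥ 78,000 Ft, so the exemption is fully phased out
  Base: 869,500 Ft − 0 Ft = 869,500 Ft
  869,500 Ft × 10% = 86,950 Ft

Regular tax:
  421,000 Ft × 13% = 54,730 Ft
  71,500 Ft × 21% = 15,015 Ft
  → 69,745 Ft

86,950 Ft > 69,745 Ft, so the alternative minimum tax is the binding amount.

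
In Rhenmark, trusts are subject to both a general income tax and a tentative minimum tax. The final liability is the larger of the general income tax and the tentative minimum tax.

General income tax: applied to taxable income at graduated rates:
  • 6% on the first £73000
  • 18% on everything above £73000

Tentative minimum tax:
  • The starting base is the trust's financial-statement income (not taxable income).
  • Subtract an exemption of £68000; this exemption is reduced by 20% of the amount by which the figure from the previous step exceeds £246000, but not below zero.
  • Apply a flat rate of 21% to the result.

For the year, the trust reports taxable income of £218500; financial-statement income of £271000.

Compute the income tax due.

£43680

General income tax:
  £73000 × 6% = £4380
  £145500 × 18% = £26190
  → £30570

Tentative minimum tax:
  Base (financial-statement income): £271000
  Exemption: £68000 − 20% × (£271000 − £246000) = £68000 − £5000 = £63000
  Base: £271000 − £63000 = £208000
  £208000 × 21% = £43680

£43680 > £30570, so the tentative minimum tax is the binding amount.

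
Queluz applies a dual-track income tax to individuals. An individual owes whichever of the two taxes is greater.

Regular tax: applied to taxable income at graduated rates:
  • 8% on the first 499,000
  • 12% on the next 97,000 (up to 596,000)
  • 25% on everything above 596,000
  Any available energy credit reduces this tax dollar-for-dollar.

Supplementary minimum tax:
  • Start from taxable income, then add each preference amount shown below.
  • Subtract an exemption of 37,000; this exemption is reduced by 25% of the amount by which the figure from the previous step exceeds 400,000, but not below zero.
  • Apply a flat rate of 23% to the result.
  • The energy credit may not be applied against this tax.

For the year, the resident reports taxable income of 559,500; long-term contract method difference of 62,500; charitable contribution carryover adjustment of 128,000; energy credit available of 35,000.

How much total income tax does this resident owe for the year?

172,500

Supplementary minimum tax:
  Adjusted income: 559,500 + 62,500 + 128,000 = 750,000
  Exemption: 25% × (750,000 − 400,000) = 87,500 ≥ 37,000, so the exemption is fully phased out
  Base: 750,000 − 0 = 750,000
  750,000 × 23% = 172,500

Regular tax:
  499,000 × 8% = 39,920
  60,500 × 12% = 7,260
  → 47,180
  Less energy credit 35,000 → 12,180

172,500 > 12,180, so the supplementary minimum tax is the binding amount.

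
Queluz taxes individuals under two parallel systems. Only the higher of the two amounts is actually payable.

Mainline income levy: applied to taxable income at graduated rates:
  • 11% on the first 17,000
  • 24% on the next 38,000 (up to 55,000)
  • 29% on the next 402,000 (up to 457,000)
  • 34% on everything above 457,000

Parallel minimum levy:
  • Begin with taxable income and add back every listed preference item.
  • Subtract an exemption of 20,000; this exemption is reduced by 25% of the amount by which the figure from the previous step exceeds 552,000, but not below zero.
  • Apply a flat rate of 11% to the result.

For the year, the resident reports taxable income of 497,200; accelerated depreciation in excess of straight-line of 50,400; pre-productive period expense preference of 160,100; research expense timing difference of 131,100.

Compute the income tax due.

141,238

Parallel minimum levy:
  Adjusted income: 497,200 + 50,400 + 160,100 + 131,100 = 838,800
  Exemption: 25% × (838,800 − 552,000) = 71,700 ≥ 20,000, so the exemption is fully phased out
  Base: 838,800 − 0 = 838,800
  838,800 × 11% = 92,268

Mainline income levy:
  17,000 × 11% = 1,870
  38,000 × 24% = 9,120
  402,000 × 29% = 116,580
  40,200 × 34% = 13,668
  → 141,238

141,238 > 92,268, so the mainline income levy governs.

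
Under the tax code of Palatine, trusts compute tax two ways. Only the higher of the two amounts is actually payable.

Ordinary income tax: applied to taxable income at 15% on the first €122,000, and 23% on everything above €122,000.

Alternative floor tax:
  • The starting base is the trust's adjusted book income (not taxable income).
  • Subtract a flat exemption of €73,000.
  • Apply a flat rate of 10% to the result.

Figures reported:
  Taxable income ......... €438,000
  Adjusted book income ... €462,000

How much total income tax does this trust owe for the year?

Alternative floor tax:
  Base (adjusted book income): €462,000
  Less exemption €73,000 → base €389,000
  €389,000 × 10% = €38,900

Ordinary income tax:
  €122,000 × 15% = €18,300
  €316,000 × 23% = €72,680
  → €90,980

€90,980 > €38,900, so the ordinary income tax governs.

€90,980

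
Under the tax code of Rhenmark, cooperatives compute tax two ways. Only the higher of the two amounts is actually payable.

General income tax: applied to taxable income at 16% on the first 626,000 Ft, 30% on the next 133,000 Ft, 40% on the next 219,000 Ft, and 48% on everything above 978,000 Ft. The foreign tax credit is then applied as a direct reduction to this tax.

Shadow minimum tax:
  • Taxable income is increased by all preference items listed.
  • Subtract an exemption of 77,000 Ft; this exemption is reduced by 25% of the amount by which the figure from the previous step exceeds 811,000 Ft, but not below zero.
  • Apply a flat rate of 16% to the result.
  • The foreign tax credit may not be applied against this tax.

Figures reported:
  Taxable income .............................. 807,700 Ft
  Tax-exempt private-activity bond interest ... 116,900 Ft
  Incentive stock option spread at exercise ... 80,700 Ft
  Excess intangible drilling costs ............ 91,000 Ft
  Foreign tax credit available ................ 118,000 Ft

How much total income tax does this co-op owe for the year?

174,500 Ft

General income tax:
  626,000 Ft × 16% = 100,160 Ft
  133,000 Ft × 30% = 39,900 Ft
  48,700 Ft × 40% = 19,480 Ft
  → 159,540 Ft
  Less foreign tax credit 118,000 Ft → 41,540 Ft

Shadow minimum tax:
  Adjusted income: 807,700 Ft + 116,900 Ft + 80,700 Ft + 91,000 Ft = 1,096,300 Ft
  Exemption: 77,000 Ft − 25% × (1,096,300 Ft − 811,000 Ft) = 77,000 Ft − 71,325 Ft = 5,675 Ft
  Base: 1,096,300 Ft − 5,675 Ft = 1,090,625 Ft
  1,090,625 Ft × 16% = 174,500 Ft

174,500 Ft > 41,540 Ft, so the shadow minimum tax is the binding amount.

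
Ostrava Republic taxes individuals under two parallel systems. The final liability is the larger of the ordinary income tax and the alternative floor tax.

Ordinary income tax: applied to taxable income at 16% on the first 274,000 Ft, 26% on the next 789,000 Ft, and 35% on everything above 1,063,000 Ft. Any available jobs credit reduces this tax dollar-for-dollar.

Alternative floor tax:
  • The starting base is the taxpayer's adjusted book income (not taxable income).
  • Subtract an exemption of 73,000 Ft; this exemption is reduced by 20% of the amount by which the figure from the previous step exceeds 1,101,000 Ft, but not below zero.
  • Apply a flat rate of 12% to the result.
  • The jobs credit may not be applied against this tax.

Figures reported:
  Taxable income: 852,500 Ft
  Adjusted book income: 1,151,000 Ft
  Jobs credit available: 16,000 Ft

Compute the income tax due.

178,250 Ft

Alternative floor tax:
  Base (adjusted book income): 1,151,000 Ft
  Exemption: 73,000 Ft − 20% × (1,151,000 Ft − 1,101,000 Ft) = 73,000 Ft − 10,000 Ft = 63,000 Ft
  Base: 1,151,000 Ft − 63,000 Ft = 1,088,000 Ft
  1,088,000 Ft × 12% = 130,560 Ft

Ordinary income tax:
  274,000 Ft × 16% = 43,840 Ft
  578,500 Ft × 26% = 150,410 Ft
  → 194,250 Ft
  Less jobs credit 16,000 Ft → 178,250 Ft

178,250 Ft > 130,560 Ft, so the ordinary income tax governs.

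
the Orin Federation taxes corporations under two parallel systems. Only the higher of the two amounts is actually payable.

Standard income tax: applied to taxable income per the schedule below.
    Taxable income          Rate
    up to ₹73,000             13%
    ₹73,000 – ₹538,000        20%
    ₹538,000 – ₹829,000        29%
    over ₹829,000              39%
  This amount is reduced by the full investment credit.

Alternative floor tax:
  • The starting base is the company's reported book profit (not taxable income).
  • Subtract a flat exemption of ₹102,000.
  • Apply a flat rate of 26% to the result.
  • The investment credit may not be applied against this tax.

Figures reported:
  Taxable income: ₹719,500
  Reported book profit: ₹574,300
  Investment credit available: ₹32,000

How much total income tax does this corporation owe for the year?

₹123,125

Alternative floor tax:
  Base (reported book profit): ₹574,300
  Less exemption ₹102,000 → base ₹472,300
  ₹472,300 × 26% = ₹122,798

Standard income tax:
  ₹73,000 × 13% = ₹9,490
  ₹465,000 × 20% = ₹93,000
  ₹181,500 × 29% = ₹52,635
  → ₹155,125
  Less investment credit ₹32,000 → ₹123,125

₹123,125 > ₹122,798, so the standard income tax governs.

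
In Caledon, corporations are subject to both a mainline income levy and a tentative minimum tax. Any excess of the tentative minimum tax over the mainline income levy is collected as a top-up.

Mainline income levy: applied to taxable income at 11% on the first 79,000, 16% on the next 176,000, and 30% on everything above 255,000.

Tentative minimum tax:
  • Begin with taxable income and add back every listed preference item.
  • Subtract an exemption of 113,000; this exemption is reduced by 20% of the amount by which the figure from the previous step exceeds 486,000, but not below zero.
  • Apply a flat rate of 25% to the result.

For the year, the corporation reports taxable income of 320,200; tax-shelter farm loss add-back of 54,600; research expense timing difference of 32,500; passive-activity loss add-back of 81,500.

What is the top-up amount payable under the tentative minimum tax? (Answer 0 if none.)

Tentative minimum tax:
  Adjusted income: 320,200 + 54,600 + 32,500 + 81,500 = 488,800
  Exemption: 113,000 − 20% × (488,800 − 486,000) = 113,000 − 560 = 112,440
  Base: 488,800 − 112,440 = 376,360
  376,360 × 25% = 94,090

Mainline income levy:
  79,000 × 11% = 8,690
  176,000 × 16% = 28,160
  65,200 × 30% = 19,560
  → 56,410

Excess of tentative minimum tax over mainline income levy: 94,090 − 56,410 = 37,680.

37,680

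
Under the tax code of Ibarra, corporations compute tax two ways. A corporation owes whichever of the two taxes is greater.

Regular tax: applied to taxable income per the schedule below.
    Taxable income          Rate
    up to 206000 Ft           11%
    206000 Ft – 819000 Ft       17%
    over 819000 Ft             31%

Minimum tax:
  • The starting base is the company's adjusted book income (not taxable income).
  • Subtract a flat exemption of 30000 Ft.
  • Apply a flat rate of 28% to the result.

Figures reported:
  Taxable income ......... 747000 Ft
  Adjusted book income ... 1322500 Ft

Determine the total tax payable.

Minimum tax:
  Base (adjusted book income): 1322500 Ft
  Less exemption 30000 Ft → base 1292500 Ft
  1292500 Ft × 28% = 361900 Ft

Regular tax:
  206000 Ft × 11% = 22660 Ft
  541000 Ft × 17% = 91970 Ft
  → 114630 Ft

361900 Ft > 114630 Ft, so the minimum tax is the binding amount.

361900 Ft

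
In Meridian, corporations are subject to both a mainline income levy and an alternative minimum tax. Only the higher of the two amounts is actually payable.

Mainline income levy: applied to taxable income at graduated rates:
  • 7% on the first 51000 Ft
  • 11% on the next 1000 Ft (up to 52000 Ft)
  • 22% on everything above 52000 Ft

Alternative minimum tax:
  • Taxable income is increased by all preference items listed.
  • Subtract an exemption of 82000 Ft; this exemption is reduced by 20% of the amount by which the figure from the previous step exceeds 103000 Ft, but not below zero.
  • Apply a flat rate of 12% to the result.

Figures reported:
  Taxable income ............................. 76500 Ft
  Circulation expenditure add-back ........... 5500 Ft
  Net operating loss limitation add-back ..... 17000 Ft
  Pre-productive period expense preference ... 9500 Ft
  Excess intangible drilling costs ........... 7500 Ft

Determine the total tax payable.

9070 Ft

Alternative minimum tax:
  Adjusted income: 76500 Ft + 5500 Ft + 17000 Ft + 9500 Ft + 7500 Ft = 116000 Ft
  Exemption: 82000 Ft − 20% × (116000 Ft − 103000 Ft) = 82000 Ft − 2600 Ft = 79400 Ft
  Base: 116000 Ft − 79400 Ft = 36600 Ft
  36600 Ft × 12% = 4392 Ft

Mainline income levy:
  51000 Ft × 7% = 3570 Ft
  1000 Ft × 11% = 110 Ft
  24500 Ft × 22% = 5390 Ft
  → 9070 Ft

9070 Ft > 4392 Ft, so the mainline income levy governs.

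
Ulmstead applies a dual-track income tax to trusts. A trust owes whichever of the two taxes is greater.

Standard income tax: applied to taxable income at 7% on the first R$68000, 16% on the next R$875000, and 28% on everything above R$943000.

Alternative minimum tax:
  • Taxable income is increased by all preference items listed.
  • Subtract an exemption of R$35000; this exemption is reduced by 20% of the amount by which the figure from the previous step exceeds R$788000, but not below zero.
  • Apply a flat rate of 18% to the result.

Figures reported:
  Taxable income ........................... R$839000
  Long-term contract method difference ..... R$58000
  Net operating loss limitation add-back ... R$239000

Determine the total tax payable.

Alternative minimum tax:
  Adjusted income: R$839000 + R$58000 + R$239000 = R$1136000
  Exemption: 20% × (R$1136000 − R$788000) = R$69600 ≥ R$35000, so the exemption is fully phased out
  Base: R$1136000 − R$0 = R$1136000
  R$1136000 × 18% = R$204480

Standard income tax:
  R$68000 × 7% = R$4760
  R$771000 × 16% = R$123360
  → R$128120

R$204480 > R$128120, so the alternative minimum tax is the binding amount.

R$204480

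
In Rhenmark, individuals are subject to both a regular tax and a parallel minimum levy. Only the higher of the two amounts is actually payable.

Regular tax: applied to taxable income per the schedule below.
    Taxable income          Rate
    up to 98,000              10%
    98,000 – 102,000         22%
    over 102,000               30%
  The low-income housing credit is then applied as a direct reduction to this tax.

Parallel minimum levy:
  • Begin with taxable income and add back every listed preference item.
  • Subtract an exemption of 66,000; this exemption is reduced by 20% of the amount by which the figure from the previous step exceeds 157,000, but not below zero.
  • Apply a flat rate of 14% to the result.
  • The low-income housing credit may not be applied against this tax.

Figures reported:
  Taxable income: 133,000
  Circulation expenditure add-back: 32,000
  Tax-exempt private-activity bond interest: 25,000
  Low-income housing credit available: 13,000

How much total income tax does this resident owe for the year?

Regular tax:
  98,000 × 10% = 9,800
  4,000 × 22% = 880
  31,000 × 30% = 9,300
  → 19,980
  Less low-income housing credit 13,000 → 6,980

Parallel minimum levy:
  Adjusted income: 133,000 + 32,000 + 25,000 = 190,000
  Exemption: 66,000 − 20% × (190,000 − 157,000) = 66,000 − 6,600 = 59,400
  Base: 190,000 − 59,400 = 130,600
  130,600 × 14% = 18,284

18,284 > 6,980, so the parallel minimum levy is the binding amount.

18,284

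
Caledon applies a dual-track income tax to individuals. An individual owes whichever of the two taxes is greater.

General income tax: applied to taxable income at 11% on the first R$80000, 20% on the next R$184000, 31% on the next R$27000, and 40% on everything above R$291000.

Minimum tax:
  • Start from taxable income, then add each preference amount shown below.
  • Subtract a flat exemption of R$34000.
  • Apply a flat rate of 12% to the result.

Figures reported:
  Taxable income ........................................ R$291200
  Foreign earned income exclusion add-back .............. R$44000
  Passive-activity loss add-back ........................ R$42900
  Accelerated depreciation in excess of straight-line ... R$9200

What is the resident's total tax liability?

R$54050

General income tax:
  R$80000 × 11% = R$8800
  R$184000 × 20% = R$36800
  R$27000 × 31% = R$8370
  R$200 × 40% = R$80
  → R$54050

Minimum tax:
  Adjusted income: R$291200 + R$44000 + R$42900 + R$9200 = R$387300
  Less exemption R$34000 → base R$353300
  R$353300 × 12% = R$42396

R$54050 > R$42396, so the general income tax governs.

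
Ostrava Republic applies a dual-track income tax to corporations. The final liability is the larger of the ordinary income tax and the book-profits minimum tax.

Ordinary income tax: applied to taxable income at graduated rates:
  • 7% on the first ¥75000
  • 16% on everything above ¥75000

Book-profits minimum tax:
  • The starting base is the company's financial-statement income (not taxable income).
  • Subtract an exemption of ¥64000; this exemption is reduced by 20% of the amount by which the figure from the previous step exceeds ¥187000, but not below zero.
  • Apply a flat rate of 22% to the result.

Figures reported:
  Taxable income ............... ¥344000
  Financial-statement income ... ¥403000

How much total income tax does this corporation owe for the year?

¥84084

Ordinary income tax:
  ¥75000 × 7% = ¥5250
  ¥269000 × 16% = ¥43040
  → ¥48290

Book-profits minimum tax:
  Base (financial-statement income): ¥403000
  Exemption: ¥64000 − 20% × (¥403000 − ¥187000) = ¥64000 − ¥43200 = ¥20800
  Base: ¥403000 − ¥20800 = ¥382200
  ¥382200 × 22% = ¥84084

¥84084 > ¥48290, so the book-profits minimum tax is the binding amount.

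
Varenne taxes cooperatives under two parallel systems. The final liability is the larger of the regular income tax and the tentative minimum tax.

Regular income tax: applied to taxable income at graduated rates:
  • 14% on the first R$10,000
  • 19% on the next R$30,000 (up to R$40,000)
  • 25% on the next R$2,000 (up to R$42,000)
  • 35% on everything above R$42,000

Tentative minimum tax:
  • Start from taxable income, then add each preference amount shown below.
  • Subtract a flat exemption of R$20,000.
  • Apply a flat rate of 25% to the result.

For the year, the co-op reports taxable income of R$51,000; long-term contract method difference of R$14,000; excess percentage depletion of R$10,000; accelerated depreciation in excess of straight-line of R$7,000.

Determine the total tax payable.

R$15,500

Tentative minimum tax:
  Adjusted income: R$51,000 + R$14,000 + R$10,000 + R$7,000 = R$82,000
  Less exemption R$20,000 → base R$62,000
  R$62,000 × 25% = R$15,500

Regular income tax:
  R$10,000 × 14% = R$1,400
  R$30,000 × 19% = R$5,700
  R$2,000 × 25% = R$500
  R$9,000 × 35% = R$3,150
  → R$10,750

R$15,500 > R$10,750, so the tentative minimum tax is the binding amount.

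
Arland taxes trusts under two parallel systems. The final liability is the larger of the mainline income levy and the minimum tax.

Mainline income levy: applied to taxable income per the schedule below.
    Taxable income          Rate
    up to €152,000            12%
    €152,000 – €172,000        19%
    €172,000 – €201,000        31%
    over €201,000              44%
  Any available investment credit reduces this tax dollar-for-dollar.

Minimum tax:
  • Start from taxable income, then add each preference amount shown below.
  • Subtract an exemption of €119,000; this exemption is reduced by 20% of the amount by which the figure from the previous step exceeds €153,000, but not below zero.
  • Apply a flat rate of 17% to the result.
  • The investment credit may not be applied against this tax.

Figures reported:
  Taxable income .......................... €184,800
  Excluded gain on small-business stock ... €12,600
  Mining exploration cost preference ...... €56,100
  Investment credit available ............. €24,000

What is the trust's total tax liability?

€26,282

Minimum tax:
  Adjusted income: €184,800 + €12,600 + €56,100 = €253,500
  Exemption: €119,000 − 20% × (€253,500 − €153,000) = €119,000 − €20,100 = €98,900
  Base: €253,500 − €98,900 = €154,600
  €154,600 × 17% = €26,282

Mainline income levy:
  €152,000 × 12% = €18,240
  €20,000 × 19% = €3,800
  €12,800 × 31% = €3,968
  → €26,008
  Less investment credit €24,000 → €2,008

€26,282 > €2,008, so the minimum tax is the binding amount.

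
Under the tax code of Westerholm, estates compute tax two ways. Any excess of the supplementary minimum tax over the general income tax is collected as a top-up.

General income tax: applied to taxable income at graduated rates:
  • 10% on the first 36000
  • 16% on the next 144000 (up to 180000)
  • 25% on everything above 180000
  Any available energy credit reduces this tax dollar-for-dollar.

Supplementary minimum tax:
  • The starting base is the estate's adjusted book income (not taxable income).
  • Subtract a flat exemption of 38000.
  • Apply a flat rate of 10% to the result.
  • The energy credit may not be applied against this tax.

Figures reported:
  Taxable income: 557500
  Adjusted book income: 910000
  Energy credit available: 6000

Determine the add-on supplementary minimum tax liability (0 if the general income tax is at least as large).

0

General income tax:
  36000 × 10% = 3600
  144000 × 16% = 23040
  377500 × 25% = 94375
  → 121015
  Less energy credit 6000 → 115015

Supplementary minimum tax:
  Base (adjusted book income): 910000
  Less exemption 38000 → base 872000
  872000 × 10% = 87200

87200 ≤ 115015, so no add-on is due.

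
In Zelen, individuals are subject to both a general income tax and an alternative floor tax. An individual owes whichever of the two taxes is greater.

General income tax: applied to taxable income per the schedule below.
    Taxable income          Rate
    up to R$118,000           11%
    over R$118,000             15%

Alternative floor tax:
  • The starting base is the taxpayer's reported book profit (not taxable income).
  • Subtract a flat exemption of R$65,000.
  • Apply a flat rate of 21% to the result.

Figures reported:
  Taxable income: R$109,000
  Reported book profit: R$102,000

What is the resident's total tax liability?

General income tax:
  R$109,000 × 11% = R$11,990

Alternative floor tax:
  Base (reported book profit): R$102,000
  Less exemption R$65,000 → base R$37,000
  R$37,000 × 21% = R$7,770

R$11,990 > R$7,770, so the general income tax governs.

R$11,990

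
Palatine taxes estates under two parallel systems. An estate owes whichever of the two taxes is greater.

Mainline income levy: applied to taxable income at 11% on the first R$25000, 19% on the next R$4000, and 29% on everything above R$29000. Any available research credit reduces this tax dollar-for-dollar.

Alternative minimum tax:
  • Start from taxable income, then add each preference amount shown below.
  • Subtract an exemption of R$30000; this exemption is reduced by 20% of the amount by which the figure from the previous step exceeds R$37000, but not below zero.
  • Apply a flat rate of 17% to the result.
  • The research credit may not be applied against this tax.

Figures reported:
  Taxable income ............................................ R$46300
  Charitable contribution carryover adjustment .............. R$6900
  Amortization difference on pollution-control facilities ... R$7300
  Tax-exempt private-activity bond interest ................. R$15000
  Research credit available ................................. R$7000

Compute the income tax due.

R$9044

Mainline income levy:
  R$25000 × 11% = R$2750
  R$4000 × 19% = R$760
  R$17300 × 29% = R$5017
  → R$8527
  Less research credit R$7000 → R$1527

Alternative minimum tax:
  Adjusted income: R$46300 + R$6900 + R$7300 + R$15000 = R$75500
  Exemption: R$30000 − 20% × (R$75500 − R$37000) = R$30000 − R$7700 = R$22300
  Base: R$75500 − R$22300 = R$53200
  R$53200 × 17% = R$9044

R$9044 > R$1527, so the alternative minimum tax is the binding amount.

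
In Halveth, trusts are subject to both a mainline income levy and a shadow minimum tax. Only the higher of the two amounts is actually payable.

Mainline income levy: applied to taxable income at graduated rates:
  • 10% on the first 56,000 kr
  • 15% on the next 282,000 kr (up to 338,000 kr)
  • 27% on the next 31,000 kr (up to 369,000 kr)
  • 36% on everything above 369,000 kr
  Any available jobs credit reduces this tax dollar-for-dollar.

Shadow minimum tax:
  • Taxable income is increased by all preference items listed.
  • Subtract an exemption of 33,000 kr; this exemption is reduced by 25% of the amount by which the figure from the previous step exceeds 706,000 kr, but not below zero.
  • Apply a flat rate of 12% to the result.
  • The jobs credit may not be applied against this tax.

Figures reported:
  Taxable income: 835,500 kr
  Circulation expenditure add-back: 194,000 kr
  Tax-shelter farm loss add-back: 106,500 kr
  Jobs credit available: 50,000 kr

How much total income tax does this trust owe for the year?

174,210 kr

Shadow minimum tax:
  Adjusted income: 835,500 kr + 194,000 kr + 106,500 kr = 1,136,000 kr
  Exemption: 25% × (1,136,000 kr − 706,000 kr) = 107,500 kr ≥ 33,000 kr, so the exemption is fully phased out
  Base: 1,136,000 kr − 0 kr = 1,136,000 kr
  1,136,000 kr × 12% = 136,320 kr

Mainline income levy:
  56,000 kr × 10% = 5,600 kr
  282,000 kr × 15% = 42,300 kr
  31,000 kr × 27% = 8,370 kr
  466,500 kr × 36% = 167,940 kr
  → 224,210 kr
  Less jobs credit 50,000 kr → 174,210 kr

174,210 kr > 136,320 kr, so the mainline income levy governs.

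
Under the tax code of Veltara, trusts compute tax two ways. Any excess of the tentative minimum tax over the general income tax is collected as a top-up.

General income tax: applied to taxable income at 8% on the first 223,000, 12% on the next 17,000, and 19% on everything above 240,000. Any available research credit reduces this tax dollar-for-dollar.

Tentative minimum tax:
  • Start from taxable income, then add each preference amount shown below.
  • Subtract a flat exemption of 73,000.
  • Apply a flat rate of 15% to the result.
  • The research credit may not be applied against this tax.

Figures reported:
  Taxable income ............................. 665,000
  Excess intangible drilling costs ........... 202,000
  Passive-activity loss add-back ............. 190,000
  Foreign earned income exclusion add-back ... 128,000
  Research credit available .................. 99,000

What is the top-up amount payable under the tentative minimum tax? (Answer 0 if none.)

General income tax:
  223,000 × 8% = 17,840
  17,000 × 12% = 2,040
  425,000 × 19% = 80,750
  → 100,630
  Less research credit 99,000 → 1,630

Tentative minimum tax:
  Adjusted income: 665,000 + 202,000 + 190,000 + 128,000 = 1,185,000
  Less exemption 73,000 → base 1,112,000
  1,112,000 × 15% = 166,800

Excess of tentative minimum tax over general income tax: 166,800 − 1,630 = 165,170.

165,170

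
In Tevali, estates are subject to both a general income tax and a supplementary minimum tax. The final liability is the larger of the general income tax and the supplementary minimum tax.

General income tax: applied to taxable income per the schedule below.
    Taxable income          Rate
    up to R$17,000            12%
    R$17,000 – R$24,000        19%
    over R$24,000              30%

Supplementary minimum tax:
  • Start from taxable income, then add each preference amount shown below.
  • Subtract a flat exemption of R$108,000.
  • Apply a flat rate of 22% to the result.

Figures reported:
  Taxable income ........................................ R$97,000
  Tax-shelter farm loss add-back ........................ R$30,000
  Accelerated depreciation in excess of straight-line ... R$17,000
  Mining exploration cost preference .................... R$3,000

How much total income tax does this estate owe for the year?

General income tax:
  R$17,000 × 12% = R$2,040
  R$7,000 × 19% = R$1,330
  R$73,000 × 30% = R$21,900
  → R$25,270

Supplementary minimum tax:
  Adjusted income: R$97,000 + R$30,000 + R$17,000 + R$3,000 = R$147,000
  Less exemption R$108,000 → base R$39,000
  R$39,000 × 22% = R$8,580

R$25,270 > R$8,580, so the general income tax governs.

R$25,270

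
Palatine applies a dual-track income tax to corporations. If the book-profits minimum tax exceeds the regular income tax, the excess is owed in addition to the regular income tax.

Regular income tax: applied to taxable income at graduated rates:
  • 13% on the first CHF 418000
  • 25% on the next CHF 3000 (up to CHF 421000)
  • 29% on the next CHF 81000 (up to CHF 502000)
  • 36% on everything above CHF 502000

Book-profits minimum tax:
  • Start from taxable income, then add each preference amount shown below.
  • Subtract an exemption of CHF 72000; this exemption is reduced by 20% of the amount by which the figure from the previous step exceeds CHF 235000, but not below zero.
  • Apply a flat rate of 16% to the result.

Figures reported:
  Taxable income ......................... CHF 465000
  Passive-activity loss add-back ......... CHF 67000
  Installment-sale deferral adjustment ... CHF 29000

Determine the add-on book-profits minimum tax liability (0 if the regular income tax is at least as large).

CHF 20822

Regular income tax:
  CHF 418000 × 13% = CHF 54340
  CHF 3000 × 25% = CHF 750
  CHF 44000 × 29% = CHF 12760
  → CHF 67850

Book-profits minimum tax:
  Adjusted income: CHF 465000 + CHF 67000 + CHF 29000 = CHF 561000
  Exemption: CHF 72000 − 20% × (CHF 561000 − CHF 235000) = CHF 72000 − CHF 65200 = CHF 6800
  Base: CHF 561000 − CHF 6800 = CHF 554200
  CHF 554200 × 16% = CHF 88672

Excess of book-profits minimum tax over regular income tax: CHF 88672 − CHF 67850 = CHF 20822.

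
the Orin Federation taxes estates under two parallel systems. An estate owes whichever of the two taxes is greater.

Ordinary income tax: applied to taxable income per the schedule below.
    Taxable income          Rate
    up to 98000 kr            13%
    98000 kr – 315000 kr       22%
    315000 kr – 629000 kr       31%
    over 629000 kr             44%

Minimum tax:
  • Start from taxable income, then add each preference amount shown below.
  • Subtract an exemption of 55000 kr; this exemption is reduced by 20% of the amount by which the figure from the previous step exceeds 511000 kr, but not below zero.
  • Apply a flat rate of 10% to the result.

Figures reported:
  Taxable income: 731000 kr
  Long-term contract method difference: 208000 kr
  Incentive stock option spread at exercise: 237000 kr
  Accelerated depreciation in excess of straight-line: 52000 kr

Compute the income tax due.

Minimum tax:
  Adjusted income: 731000 kr + 208000 kr + 237000 kr + 52000 kr = 1228000 kr
  Exemption: 20% × (1228000 kr − 511000 kr) = 143400 kr ≥ 55000 kr, so the exemption is fully phased out
  Base: 1228000 kr − 0 kr = 1228000 kr
  1228000 kr × 10% = 122800 kr

Ordinary income tax:
  98000 kr × 13% = 12740 kr
  217000 kr × 22% = 47740 kr
  314000 kr × 31% = 97340 kr
  102000 kr × 44% = 44880 kr
  → 202700 kr

202700 kr > 122800 kr, so the ordinary income tax governs.

202700 kr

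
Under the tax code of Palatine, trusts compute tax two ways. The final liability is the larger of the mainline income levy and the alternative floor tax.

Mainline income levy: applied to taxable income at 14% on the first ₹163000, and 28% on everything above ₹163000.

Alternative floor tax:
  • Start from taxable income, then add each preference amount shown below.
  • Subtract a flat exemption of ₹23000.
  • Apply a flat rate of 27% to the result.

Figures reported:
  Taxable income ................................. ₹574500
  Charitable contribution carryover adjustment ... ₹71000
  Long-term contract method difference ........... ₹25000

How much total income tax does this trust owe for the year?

Mainline income levy:
  ₹163000 × 14% = ₹22820
  ₹411500 × 28% = ₹115220
  → ₹138040

Alternative floor tax:
  Adjusted income: ₹574500 + ₹71000 + ₹25000 = ₹670500
  Less exemption ₹23000 → base ₹647500
  ₹647500 × 27% = ₹174825

₹174825 > ₹138040, so the alternative floor tax is the binding amount.

₹174825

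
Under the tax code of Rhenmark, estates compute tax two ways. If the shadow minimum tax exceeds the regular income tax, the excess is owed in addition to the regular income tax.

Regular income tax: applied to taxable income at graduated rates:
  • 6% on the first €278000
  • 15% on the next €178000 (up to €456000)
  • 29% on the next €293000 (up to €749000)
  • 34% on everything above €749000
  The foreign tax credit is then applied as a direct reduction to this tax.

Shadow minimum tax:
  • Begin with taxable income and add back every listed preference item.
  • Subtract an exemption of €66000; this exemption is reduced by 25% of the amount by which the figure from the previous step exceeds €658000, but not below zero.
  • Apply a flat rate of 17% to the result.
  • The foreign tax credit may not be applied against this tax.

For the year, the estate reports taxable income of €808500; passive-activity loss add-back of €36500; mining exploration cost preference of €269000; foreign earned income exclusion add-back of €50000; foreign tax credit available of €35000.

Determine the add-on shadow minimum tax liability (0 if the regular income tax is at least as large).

€84300

Shadow minimum tax:
  Adjusted income: €808500 + €36500 + €269000 + €50000 = €1164000
  Exemption: 25% × (€1164000 − €658000) = €126500 ≥ €66000, so the exemption is fully phased out
  Base: €1164000 − €0 = €1164000
  €1164000 × 17% = €197880

Regular income tax:
  €278000 × 6% = €16680
  €178000 × 15% = €26700
  €293000 × 29% = €84970
  €59500 × 34% = €20230
  → €148580
  Less foreign tax credit €35000 → €113580

Excess of shadow minimum tax over regular income tax: €197880 − €113580 = €84300.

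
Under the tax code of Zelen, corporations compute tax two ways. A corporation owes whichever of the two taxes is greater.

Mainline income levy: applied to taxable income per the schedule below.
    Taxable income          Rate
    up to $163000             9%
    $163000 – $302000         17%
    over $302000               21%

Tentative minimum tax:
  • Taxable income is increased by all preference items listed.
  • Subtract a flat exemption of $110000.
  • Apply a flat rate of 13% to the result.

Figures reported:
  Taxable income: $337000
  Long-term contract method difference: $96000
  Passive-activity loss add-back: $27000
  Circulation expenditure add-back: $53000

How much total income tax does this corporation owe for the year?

Mainline income levy:
  $163000 × 9% = $14670
  $139000 × 17% = $23630
  $35000 × 21% = $7350
  → $45650

Tentative minimum tax:
  Adjusted income: $337000 + $96000 + $27000 + $53000 = $513000
  Less exemption $110000 → base $403000
  $403000 × 13% = $52390

$52390 > $45650, so the tentative minimum tax is the binding amount.

$52390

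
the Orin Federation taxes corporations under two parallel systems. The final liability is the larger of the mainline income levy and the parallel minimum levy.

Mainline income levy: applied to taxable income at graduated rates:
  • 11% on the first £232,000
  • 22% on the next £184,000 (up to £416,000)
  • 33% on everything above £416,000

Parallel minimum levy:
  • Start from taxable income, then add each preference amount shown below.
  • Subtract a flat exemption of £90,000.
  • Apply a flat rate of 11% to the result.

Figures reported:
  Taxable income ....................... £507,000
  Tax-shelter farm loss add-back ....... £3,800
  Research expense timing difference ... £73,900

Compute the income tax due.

Mainline income levy:
  £232,000 × 11% = £25,520
  £184,000 × 22% = £40,480
  £91,000 × 33% = £30,030
  → £96,030

Parallel minimum levy:
  Adjusted income: £507,000 + £3,800 + £73,900 = £584,700
  Less exemption £90,000 → base £494,700
  £494,700 × 11% = £54,417

£96,030 > £54,417, so the mainline income levy governs.

£96,030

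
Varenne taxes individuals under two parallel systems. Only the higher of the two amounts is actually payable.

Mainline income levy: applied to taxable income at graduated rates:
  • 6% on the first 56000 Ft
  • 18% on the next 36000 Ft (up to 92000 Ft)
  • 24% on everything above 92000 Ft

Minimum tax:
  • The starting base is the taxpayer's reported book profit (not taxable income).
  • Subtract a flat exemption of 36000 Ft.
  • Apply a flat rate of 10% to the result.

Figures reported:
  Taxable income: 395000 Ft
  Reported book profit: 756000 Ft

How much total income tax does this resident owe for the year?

Minimum tax:
  Base (reported book profit): 756000 Ft
  Less exemption 36000 Ft → base 720000 Ft
  720000 Ft × 10% = 72000 Ft

Mainline income levy:
  56000 Ft × 6% = 3360 Ft
  36000 Ft × 18% = 6480 Ft
  303000 Ft × 24% = 72720 Ft
  → 82560 Ft

82560 Ft > 72000 Ft, so the mainline income levy governs.

82560 Ft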